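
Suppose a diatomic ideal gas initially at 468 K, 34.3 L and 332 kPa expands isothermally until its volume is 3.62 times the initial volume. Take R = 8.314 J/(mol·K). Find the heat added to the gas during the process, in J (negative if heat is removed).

14600 J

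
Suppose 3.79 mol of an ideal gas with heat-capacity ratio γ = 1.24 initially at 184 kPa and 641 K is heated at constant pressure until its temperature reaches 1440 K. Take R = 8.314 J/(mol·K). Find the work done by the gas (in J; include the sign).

V₁ = nRT₁/P₁ = 3.79×8.314×641/184 = 110 L.
Isobaric: P stays 184 kPa; V/T = const ⇒ T₂ = 1440 K, V₂ = 247 L.
W = PΔV = 184×(247−110) kPa·L = 25200 J.

25200 J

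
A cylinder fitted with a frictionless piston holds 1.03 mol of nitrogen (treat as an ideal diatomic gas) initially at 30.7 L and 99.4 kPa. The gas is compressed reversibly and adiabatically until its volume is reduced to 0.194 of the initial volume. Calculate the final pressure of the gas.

987 kPa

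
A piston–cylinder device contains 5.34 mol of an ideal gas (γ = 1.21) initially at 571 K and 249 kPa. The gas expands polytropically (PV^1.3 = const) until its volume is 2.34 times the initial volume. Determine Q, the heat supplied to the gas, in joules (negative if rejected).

V₁ = nRT₁/P₁ = 5.34×8.314×571/249 = 102 L.
Polytropic n=1.3: T₂ = T₁(V₁/V₂)^(n−1) = 571×(0.427)^0.30 = 442 K; P₂ = P₁(V₁/V₂)^n = 82.5 kPa.
W = (P₁V₁−P₂V₂)/(n−1) = (249×102−82.5×238)/0.30 = 19000 J.
ΔU = nCvΔT = 5.34×39.6×(442−571) = -27200 J.
Q = ΔU + W = -8150 J.

-8150 J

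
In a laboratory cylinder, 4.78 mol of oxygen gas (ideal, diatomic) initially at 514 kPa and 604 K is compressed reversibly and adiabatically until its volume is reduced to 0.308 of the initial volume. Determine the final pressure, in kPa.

V₁ = nRT₁/P₁ = 4.78×8.314×604/514 = 46.7 L.
Adiabatic: TV^(γ−1) = const ⇒ T₂ = 604×(3.25)^0.400 = 967 K; PV^γ = const ⇒ P₂ = 2670 kPa.

2670 kPa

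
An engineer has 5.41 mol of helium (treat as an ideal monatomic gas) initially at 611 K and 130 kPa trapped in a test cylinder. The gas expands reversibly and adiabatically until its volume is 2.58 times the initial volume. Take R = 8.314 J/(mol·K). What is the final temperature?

325 K

V₁ = nRT₁/P₁ = 5.41×8.314×611/130 = 211 L.
Adiabatic: TV^(γ−1) = const ⇒ T₂ = 611×(0.388)^0.667 = 325 K; PV^γ = const ⇒ P₂ = 26.8 kPa.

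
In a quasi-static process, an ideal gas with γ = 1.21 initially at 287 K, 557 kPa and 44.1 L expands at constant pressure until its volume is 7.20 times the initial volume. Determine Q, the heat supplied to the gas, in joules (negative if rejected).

878000 J

n = P₁V₁/(RT₁) = 557×44.1/(8.314×287) = 10.3 mol.
Isobaric: P stays 557 kPa; V/T = const ⇒ T₂ = 2070 K, V₂ = 318 L.
W = PΔV = 557×(318−44.1) kPa·L = 152000 J.
ΔU = nCvΔT = 10.3×39.6×(2070−287) = 725000 J.
Q = ΔU + W = nCpΔT = 878000 J.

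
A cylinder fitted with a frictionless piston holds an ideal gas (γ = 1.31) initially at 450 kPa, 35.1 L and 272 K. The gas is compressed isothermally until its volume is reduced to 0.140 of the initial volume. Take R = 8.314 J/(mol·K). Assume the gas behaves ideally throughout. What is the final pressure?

Isothermal: T stays 272 K; PV = const ⇒ V₂ = 4.91 L, P₂ = 3210 kPa.

3210 kPa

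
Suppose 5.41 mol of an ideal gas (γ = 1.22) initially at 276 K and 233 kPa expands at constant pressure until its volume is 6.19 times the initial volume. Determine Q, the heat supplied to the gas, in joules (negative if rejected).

357000 J

V₁ = nRT₁/P₁ = 5.41×8.314×276/233 = 53.3 L.
Isobaric: P stays 233 kPa; V/T = const ⇒ T₂ = 1710 K, V₂ = 330 L.
W = PΔV = 233×(330−53.3) kPa·L = 64400 J.
ΔU = nCvΔT = 5.41×37.8×(1710−276) = 293000 J.
Q = ΔU + W = nCpΔT = 357000 J.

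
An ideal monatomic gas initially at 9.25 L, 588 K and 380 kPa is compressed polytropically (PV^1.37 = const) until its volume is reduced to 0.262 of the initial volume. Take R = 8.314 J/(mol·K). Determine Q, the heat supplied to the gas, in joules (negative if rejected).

-2710 J

n = P₁V₁/(RT₁) = 380×9.25/(8.314×588) = 0.719 mol.
Polytropic n=1.37: T₂ = T₁(V₁/V₂)^(n−1) = 588×(3.82)^0.37 = 965 K; P₂ = P₁(V₁/V₂)^n = 2380 kPa.
W = (P₁V₁−P₂V₂)/(n−1) = (380×9.25−2380×2.42)/0.37 = -6090 J.
ΔU = nCvΔT = 0.719×12.5×(965−588) = 3380 J.
Q = ΔU + W = -2710 J.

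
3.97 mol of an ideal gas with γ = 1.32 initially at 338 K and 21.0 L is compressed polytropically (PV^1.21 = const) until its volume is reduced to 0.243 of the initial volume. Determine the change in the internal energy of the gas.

12100 J

P₁ = nRT₁/V₁ = 3.97×8.314×338/21.0 = 531 kPa.
Polytropic n=1.21: T₂ = T₁(V₁/V₂)^(n−1) = 338×(4.12)^0.21 = 455 K; P₂ = P₁(V₁/V₂)^n = 2940 kPa.
For an ideal gas ΔU = nCvΔT with Cv = R/(γ−1) = 26.0 J/(mol·K).
ΔU = 3.97×26.0×(455−338) = 12100 J.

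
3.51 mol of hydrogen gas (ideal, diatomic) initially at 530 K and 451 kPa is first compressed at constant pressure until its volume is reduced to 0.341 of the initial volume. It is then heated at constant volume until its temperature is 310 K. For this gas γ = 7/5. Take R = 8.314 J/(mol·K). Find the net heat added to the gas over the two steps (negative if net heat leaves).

V₁ = nRT₁/P₁ = 3.51×8.314×530/451 = 34.3 L.
Step 1 — Isobaric: P stays 451 kPa; V/T = const ⇒ T₂ = 181 K, V₂ = 11.7 L.
W = PΔV = 451×(11.7−34.3) kPa·L = -10200 J.
ΔU = nCvΔT = 3.51×20.8×(181−530) = -25500 J.
Q = ΔU + W = nCpΔT = -35700 J.
State after step 1: P = 451 kPa, V = 11.7 L, T = 181 K.
Step 2 — Isochoric: V stays 11.7 L; P/T = const ⇒ T₂ = 310 K, P₂ = 774 kPa.
W = 0 (no volume change).
ΔU = nCvΔT = 3.51×20.8×(310−181) = 9430 J.
Q = ΔU = 9430 J.
Net over both steps: W = -10200 J, Q = -26200 J, ΔU = -16100 J.

-26200 J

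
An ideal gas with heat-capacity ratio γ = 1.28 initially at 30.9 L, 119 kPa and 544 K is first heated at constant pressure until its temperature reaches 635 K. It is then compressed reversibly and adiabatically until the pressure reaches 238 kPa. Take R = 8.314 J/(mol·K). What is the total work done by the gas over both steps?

-1890 J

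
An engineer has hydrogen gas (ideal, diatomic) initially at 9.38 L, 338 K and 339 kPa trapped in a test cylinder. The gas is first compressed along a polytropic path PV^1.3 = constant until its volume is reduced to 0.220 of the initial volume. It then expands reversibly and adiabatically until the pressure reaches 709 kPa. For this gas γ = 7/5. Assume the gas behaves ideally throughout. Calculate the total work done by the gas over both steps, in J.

n = P₁V₁/(RT₁) = 339×9.38/(8.314×338) = 1.13 mol.
Step 1 — Polytropic n=1.3: T₂ = T₁(V₁/V₂)^(n−1) = 338×(4.55)^0.30 = 532 K; P₂ = P₁(V₁/V₂)^n = 2430 kPa.
W = (P₁V₁−P₂V₂)/(n−1) = (339×9.38−2430×2.06)/0.30 = -6090 J.
ΔU = nCvΔT = 1.13×20.8×(532−338) = 4570 J.
Q = ΔU + W = -1520 J.
State after step 1: P = 2430 kPa, V = 2.06 L, T = 532 K.
Step 2 — Adiabatic: T₂/T₁ = (P₂/P₁)^((γ−1)/γ) ⇒ T₂ = 532×(0.292)^0.286 = 375 K; V₂ = 4.97 L.
ΔU = nCvΔT = 1.13×20.8×(375−532) = -3710 J.
Q = 0 for an adiabatic process, so W = −ΔU = 3710 J.
Net over both steps: W = -2380 J, Q = -1520 J, ΔU = 859 J.

-2380 J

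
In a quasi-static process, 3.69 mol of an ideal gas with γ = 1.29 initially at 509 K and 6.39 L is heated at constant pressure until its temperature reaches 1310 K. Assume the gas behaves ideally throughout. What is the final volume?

P₁ = nRT₁/V₁ = 3.69×8.314×509/6.39 = 2440 kPa.
Isobaric: P stays 2440 kPa; V/T = const ⇒ T₂ = 1310 K, V₂ = 16.4 L.

16.4 L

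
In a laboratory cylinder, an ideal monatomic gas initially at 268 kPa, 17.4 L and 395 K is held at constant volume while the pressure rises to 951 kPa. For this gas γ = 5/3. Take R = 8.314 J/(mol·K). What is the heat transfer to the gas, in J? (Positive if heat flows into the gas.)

17800 J

n = P₁V₁/(RT₁) = 268×17.4/(8.314×395) = 1.42 mol.
Isochoric: V stays 17.4 L; P/T = const ⇒ T₂ = 1400 K, P₂ = 951 kPa.
W = 0 (no volume change).
ΔU = nCvΔT = 1.42×12.5×(1400−395) = 17800 J.
Q = ΔU = 17800 J.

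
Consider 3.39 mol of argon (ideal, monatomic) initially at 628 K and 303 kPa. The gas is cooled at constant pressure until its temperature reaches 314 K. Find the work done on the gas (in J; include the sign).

8850 J

V₁ = nRT₁/P₁ = 3.39×8.314×628/303 = 58.4 L.
Isobaric: P stays 303 kPa; V/T = const ⇒ T₂ = 314 K, V₂ = 29.2 L.
W = PΔV = 303×(29.2−58.4) kPa·L = -8850 J.
Work done on the gas = −W_by = 8850 J.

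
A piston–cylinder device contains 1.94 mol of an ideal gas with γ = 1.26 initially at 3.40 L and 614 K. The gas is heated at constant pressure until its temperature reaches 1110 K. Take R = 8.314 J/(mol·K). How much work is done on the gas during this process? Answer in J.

P₁ = nRT₁/V₁ = 1.94×8.314×614/3.40 = 2910 kPa.
Isobaric: P stays 2910 kPa; V/T = const ⇒ T₂ = 1110 K, V₂ = 6.15 L.
W = PΔV = 2910×(6.15−3.40) kPa·L = 8000 J.
Work done on the gas = −W_by = -8000 J.

-8000 J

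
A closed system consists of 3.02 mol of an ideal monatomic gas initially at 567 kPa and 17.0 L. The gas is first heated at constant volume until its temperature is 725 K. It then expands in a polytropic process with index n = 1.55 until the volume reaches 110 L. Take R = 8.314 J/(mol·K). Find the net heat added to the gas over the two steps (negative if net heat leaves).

16600 J

T₁ = P₁V₁/(nR) = 567×17.0/(3.02×8.314) = 384 K.
Step 1 — Isochoric: V stays 17.0 L; P/T = const ⇒ T₂ = 725 K, P₂ = 1070 kPa.
W = 0 (no volume change).
ΔU = nCvΔT = 3.02×12.5×(725−384) = 12800 J.
Q = ΔU = 12800 J.
State after step 1: P = 1070 kPa, V = 17.0 L, T = 725 K.
Step 2 — Polytropic n=1.55: T₂ = T₁(V₁/V₂)^(n−1) = 725×(0.155)^0.55 = 260 K; P₂ = P₁(V₁/V₂)^n = 59.3 kPa.
W = (P₁V₁−P₂V₂)/(n−1) = (1070×17.0−59.3×110)/0.55 = 21200 J.
ΔU = nCvΔT = 3.02×12.5×(260−725) = -17500 J.
Q = ΔU + W = 3720 J.
Net over both steps: W = 21200 J, Q = 16600 J, ΔU = -4680 J.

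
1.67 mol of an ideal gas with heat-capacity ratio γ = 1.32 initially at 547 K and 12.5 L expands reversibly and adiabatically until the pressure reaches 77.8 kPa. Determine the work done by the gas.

P₁ = nRT₁/V₁ = 1.67×8.314×547/12.5 = 608 kPa.
Adiabatic: T₂/T₁ = (P₂/P₁)^((γ−1)/γ) ⇒ T₂ = 547×(0.128)^0.242 = 332 K; V₂ = 59.3 L.
ΔU = nCvΔT = 1.67×26.0×(332−547) = -9310 J.
Q = 0 for an adiabatic process, so W = −ΔU = 9310 J.

9310 J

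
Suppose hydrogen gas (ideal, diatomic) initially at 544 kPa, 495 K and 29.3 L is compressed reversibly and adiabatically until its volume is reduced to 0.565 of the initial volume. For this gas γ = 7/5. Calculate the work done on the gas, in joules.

n = P₁V₁/(RT₁) = 544×29.3/(8.314×495) = 3.87 mol.
Adiabatic: TV^(γ−1) = const ⇒ T₂ = 495×(1.77)^0.400 = 622 K; PV^γ = const ⇒ P₂ = 1210 kPa.
ΔU = nCvΔT = 3.87×20.8×(622−495) = 10200 J.
Q = 0 for an adiabatic process, so W = −ΔU = -10200 J.
Work done on the gas = −W_by = 10200 J.

10200 J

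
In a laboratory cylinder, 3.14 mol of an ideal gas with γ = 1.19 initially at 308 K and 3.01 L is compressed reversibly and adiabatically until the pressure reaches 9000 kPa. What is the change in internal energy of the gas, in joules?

P₁ = nRT₁/V₁ = 3.14×8.314×308/3.01 = 2670 kPa.
Adiabatic: T₂/T₁ = (P₂/P₁)^((γ−1)/γ) ⇒ T₂ = 308×(3.37)^0.160 = 374 K; V₂ = 1.08 L.
For an ideal gas ΔU = nCvΔT with Cv = R/(γ−1) = 43.8 J/(mol·K).
ΔU = 3.14×43.8×(374−308) = 9060 J.

9060 J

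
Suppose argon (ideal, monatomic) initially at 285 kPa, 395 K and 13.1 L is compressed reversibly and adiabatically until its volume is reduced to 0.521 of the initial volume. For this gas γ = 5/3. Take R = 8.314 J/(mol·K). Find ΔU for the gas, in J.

3050 J

n = P₁V₁/(RT₁) = 285×13.1/(8.314×395) = 1.14 mol.
Adiabatic: TV^(γ−1) = const ⇒ T₂ = 395×(1.92)^0.667 = 610 K; PV^γ = const ⇒ P₂ = 845 kPa.
For an ideal gas ΔU = nCvΔT with Cv = (3/2)R = 12.5 J/(mol·K).
ΔU = 1.14×12.5×(610−395) = 3050 J.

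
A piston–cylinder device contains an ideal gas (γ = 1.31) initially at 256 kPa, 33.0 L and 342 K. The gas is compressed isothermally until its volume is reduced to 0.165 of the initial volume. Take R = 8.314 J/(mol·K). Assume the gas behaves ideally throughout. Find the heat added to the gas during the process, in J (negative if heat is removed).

-15200 J

n = P₁V₁/(RT₁) = 256×33.0/(8.314×342) = 2.97 mol.
Isothermal: T stays 342 K; PV = const ⇒ V₂ = 5.45 L, P₂ = 1550 kPa.
ΔU = 0 (ideal gas, T constant).
W = nRT ln(V₂/V₁) = 2.97×8.314×342×ln(0.165) = -15200 J.
Q = ΔU + W = -15200 J.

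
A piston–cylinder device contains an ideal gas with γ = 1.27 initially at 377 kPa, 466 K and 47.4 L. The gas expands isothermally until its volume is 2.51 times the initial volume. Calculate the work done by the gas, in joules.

n = P₁V₁/(RT₁) = 377×47.4/(8.314×466) = 4.61 mol.
Isothermal: T stays 466 K; PV = const ⇒ V₂ = 119 L, P₂ = 150 kPa.
W = nRT ln(V₂/V₁) = 4.61×8.314×466×ln(2.51) = 16400 J.

16400 J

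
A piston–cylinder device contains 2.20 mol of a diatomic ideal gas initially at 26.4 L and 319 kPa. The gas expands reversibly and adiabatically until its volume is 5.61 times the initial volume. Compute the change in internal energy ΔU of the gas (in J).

-10500 J

T₁ = P₁V₁/(nR) = 319×26.4/(2.20×8.314) = 460 K.
Adiabatic: TV^(γ−1) = const ⇒ T₂ = 460×(0.178)^0.400 = 231 K; PV^γ = const ⇒ P₂ = 28.5 kPa.
For an ideal gas ΔU = nCvΔT with Cv = (5/2)R = 20.8 J/(mol·K).
ΔU = 2.20×20.8×(231−460) = -10500 J.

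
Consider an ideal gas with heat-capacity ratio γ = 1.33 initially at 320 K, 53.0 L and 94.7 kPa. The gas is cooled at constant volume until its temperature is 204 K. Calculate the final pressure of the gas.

60.4 kPa

Isochoric: V stays 53.0 L; P/T = const ⇒ T₂ = 204 K, P₂ = 60.4 kPa.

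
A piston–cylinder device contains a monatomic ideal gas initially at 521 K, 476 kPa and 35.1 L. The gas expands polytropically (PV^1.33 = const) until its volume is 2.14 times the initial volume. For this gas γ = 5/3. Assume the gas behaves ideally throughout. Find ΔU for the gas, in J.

-5560 J

n = P₁V₁/(RT₁) = 476×35.1/(8.314×521) = 3.86 mol.
Polytropic n=1.33: T₂ = T₁(V₁/V₂)^(n−1) = 521×(0.467)^0.33 = 405 K; P₂ = P₁(V₁/V₂)^n = 173 kPa.
For an ideal gas ΔU = nCvΔT with Cv = (3/2)R = 12.5 J/(mol·K).
ΔU = 3.86×12.5×(405−521) = -5560 J.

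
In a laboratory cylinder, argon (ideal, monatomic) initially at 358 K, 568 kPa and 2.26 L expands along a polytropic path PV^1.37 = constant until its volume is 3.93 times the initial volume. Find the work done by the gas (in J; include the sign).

1380 J

n = P₁V₁/(RT₁) = 568×2.26/(8.314×358) = 0.431 mol.
Polytropic n=1.37: T₂ = T₁(V₁/V₂)^(n−1) = 358×(0.254)^0.37 = 216 K; P₂ = P₁(V₁/V₂)^n = 87.1 kPa.
W = (P₁V₁−P₂V₂)/(n−1) = (568×2.26−87.1×8.88)/0.37 = 1380 J.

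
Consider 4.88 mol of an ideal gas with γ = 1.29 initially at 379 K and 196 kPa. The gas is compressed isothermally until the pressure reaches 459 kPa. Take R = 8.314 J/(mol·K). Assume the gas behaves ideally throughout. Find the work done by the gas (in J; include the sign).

-13100 J

V₁ = nRT₁/P₁ = 4.88×8.314×379/196 = 78.5 L.
Isothermal: T stays 379 K; PV = const ⇒ V₂ = 33.5 L, P₂ = 459 kPa.
W = nRT ln(V₂/V₁) = 4.88×8.314×379×ln(0.427) = -13100 J.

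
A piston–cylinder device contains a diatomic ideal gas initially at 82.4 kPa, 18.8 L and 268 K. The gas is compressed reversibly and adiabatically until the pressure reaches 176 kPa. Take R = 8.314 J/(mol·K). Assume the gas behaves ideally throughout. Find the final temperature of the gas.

Adiabatic: T₂/T₁ = (P₂/P₁)^((γ−1)/γ) ⇒ T₂ = 268×(2.14)^0.286 = 333 K; V₂ = 10.9 L.

333 K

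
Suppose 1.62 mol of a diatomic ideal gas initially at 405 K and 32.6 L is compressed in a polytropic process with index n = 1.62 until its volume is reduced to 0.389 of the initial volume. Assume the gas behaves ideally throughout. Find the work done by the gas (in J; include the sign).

P₁ = nRT₁/V₁ = 1.62×8.314×405/32.6 = 167 kPa.
Polytropic n=1.62: T₂ = T₁(V₁/V₂)^(n−1) = 405×(2.57)^0.62 = 727 K; P₂ = P₁(V₁/V₂)^n = 772 kPa.
W = (P₁V₁−P₂V₂)/(n−1) = (167×32.6−772×12.7)/0.62 = -7000 J.

-7000 J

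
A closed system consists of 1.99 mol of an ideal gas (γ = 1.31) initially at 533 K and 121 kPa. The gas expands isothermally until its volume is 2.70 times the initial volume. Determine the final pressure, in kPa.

V₁ = nRT₁/P₁ = 1.99×8.314×533/121 = 72.9 L.
Isothermal: T stays 533 K; PV = const ⇒ V₂ = 197 L, P₂ = 44.8 kPa.

44.8 kPa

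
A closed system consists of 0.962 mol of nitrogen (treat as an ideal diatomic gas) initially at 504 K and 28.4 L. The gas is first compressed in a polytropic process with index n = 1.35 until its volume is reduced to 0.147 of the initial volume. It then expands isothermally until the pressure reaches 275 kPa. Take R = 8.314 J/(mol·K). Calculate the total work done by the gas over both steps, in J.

4180 J

P₁ = nRT₁/V₁ = 0.962×8.314×504/28.4 = 142 kPa.
Step 1 — Polytropic n=1.35: T₂ = T₁(V₁/V₂)^(n−1) = 504×(6.80)^0.35 = 986 K; P₂ = P₁(V₁/V₂)^n = 1890 kPa.
W = (P₁V₁−P₂V₂)/(n−1) = (142×28.4−1890×4.17)/0.35 = -11000 J.
ΔU = nCvΔT = 0.962×20.8×(986−504) = 9640 J.
Q = ΔU + W = -1380 J.
State after step 1: P = 1890 kPa, V = 4.17 L, T = 986 K.
Step 2 — Isothermal: T stays 986 K; PV = const ⇒ V₂ = 28.7 L, P₂ = 275 kPa.
ΔU = 0 (ideal gas, T constant).
W = nRT ln(V₂/V₁) = 0.962×8.314×986×ln(6.87) = 15200 J.
Q = ΔU + W = 15200 J.
Net over both steps: W = 4180 J, Q = 13800 J, ΔU = 9640 J.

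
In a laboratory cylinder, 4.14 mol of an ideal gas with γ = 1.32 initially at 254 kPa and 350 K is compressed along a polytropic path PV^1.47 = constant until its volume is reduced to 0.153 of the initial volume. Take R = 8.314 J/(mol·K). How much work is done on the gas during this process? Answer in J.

36300 J

V₁ = nRT₁/P₁ = 4.14×8.314×350/254 = 47.4 L.
Polytropic n=1.47: T₂ = T₁(V₁/V₂)^(n−1) = 350×(6.54)^0.47 = 846 K; P₂ = P₁(V₁/V₂)^n = 4010 kPa.
W = (P₁V₁−P₂V₂)/(n−1) = (254×47.4−4010×7.26)/0.47 = -36300 J.
Work done on the gas = −W_by = 36300 J.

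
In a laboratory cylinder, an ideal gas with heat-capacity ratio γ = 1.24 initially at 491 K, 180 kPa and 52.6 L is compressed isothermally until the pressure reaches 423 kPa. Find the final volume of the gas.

Isothermal: T stays 491 K; PV = const ⇒ V₂ = 22.4 L, P₂ = 423 kPa.

22.4 L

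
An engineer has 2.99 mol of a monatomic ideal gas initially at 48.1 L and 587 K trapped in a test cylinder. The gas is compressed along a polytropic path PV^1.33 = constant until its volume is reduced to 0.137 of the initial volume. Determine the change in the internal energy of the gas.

P₁ = nRT₁/V₁ = 2.99×8.314×587/48.1 = 303 kPa.
Polytropic n=1.33: T₂ = T₁(V₁/V₂)^(n−1) = 587×(7.30)^0.33 = 1130 K; P₂ = P₁(V₁/V₂)^n = 4270 kPa.
For an ideal gas ΔU = nCvΔT with Cv = (3/2)R = 12.5 J/(mol·K).
ΔU = 2.99×12.5×(1130−587) = 20300 J.

20300 J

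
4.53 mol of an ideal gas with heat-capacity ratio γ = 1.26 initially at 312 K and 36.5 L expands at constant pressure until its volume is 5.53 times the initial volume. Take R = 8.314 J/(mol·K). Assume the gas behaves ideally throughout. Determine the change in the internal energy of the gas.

P₁ = nRT₁/V₁ = 4.53×8.314×312/36.5 = 322 kPa.
Isobaric: P stays 322 kPa; V/T = const ⇒ T₂ = 1730 K, V₂ = 202 L.
For an ideal gas ΔU = nCvΔT with Cv = R/(γ−1) = 32.0 J/(mol·K).
ΔU = 4.53×32.0×(1730−312) = 205000 J.

205000 J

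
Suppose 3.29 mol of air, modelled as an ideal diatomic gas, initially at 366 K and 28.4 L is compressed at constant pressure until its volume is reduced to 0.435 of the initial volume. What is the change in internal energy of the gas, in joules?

P₁ = nRT₁/V₁ = 3.29×8.314×366/28.4 = 353 kPa.
Isobaric: P stays 353 kPa; V/T = const ⇒ T₂ = 159 K, V₂ = 12.4 L.
For an ideal gas ΔU = nCvΔT with Cv = (5/2)R = 20.8 J/(mol·K).
ΔU = 3.29×20.8×(159−366) = -14100 J.

-14100 J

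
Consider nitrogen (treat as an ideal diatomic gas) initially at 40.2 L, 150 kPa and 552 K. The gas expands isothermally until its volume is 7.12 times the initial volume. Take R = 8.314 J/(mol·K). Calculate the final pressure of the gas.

21.1 kPa

Isothermal: T stays 552 K; PV = const ⇒ V₂ = 286 L, P₂ = 21.1 kPa.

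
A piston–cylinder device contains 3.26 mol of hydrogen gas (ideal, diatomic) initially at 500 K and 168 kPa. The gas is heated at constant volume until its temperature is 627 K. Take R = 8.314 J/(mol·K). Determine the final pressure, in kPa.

211 kPa

V₁ = nRT₁/P₁ = 3.26×8.314×500/168 = 80.7 L.
Isochoric: V stays 80.7 L; P/T = const ⇒ T₂ = 627 K, P₂ = 211 kPa.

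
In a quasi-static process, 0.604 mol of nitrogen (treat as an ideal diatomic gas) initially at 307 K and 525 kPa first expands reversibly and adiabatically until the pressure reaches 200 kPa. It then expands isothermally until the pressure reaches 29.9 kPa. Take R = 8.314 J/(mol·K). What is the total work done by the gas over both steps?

V₁ = nRT₁/P₁ = 0.604×8.314×307/525 = 2.94 L.
Step 1 — Adiabatic: T₂/T₁ = (P₂/P₁)^((γ−1)/γ) ⇒ T₂ = 307×(0.381)^0.286 = 233 K; V₂ = 5.85 L.
ΔU = nCvΔT = 0.604×20.8×(233−307) = -929 J.
Q = 0 for an adiabatic process, so W = −ΔU = 929 J.
State after step 1: P = 200 kPa, V = 5.85 L, T = 233 K.
Step 2 — Isothermal: T stays 233 K; PV = const ⇒ V₂ = 39.1 L, P₂ = 29.9 kPa.
ΔU = 0 (ideal gas, T constant).
W = nRT ln(V₂/V₁) = 0.604×8.314×233×ln(6.69) = 2220 J.
Q = ΔU + W = 2220 J.
Net over both steps: W = 3150 J, Q = 2220 J, ΔU = -929 J.

3150 J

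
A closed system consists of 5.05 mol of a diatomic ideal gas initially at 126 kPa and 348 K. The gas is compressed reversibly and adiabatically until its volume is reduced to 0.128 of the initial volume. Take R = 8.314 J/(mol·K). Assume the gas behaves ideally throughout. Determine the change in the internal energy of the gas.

V₁ = nRT₁/P₁ = 5.05×8.314×348/126 = 116 L.
Adiabatic: TV^(γ−1) = const ⇒ T₂ = 348×(7.81)^0.400 = 792 K; PV^γ = const ⇒ P₂ = 2240 kPa.
For an ideal gas ΔU = nCvΔT with Cv = (5/2)R = 20.8 J/(mol·K).
ΔU = 5.05×20.8×(792−348) = 46600 J.

46600 J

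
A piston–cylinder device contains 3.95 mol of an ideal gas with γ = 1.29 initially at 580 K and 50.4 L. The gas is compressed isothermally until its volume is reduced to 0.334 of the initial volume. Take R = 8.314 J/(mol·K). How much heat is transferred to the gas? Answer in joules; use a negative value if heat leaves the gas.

P₁ = nRT₁/V₁ = 3.95×8.314×580/50.4 = 378 kPa.
Isothermal: T stays 580 K; PV = const ⇒ V₂ = 16.8 L, P₂ = 1130 kPa.
ΔU = 0 (ideal gas, T constant).
W = nRT ln(V₂/V₁) = 3.95×8.314×580×ln(0.334) = -20900 J.
Q = ΔU + W = -20900 J.

-20900 J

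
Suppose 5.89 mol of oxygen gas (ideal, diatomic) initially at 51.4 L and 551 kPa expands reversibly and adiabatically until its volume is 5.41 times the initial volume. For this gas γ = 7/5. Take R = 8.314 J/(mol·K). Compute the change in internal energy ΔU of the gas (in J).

T₁ = P₁V₁/(nR) = 551×51.4/(5.89×8.314) = 578 K.
Adiabatic: TV^(γ−1) = const ⇒ T₂ = 578×(0.185)^0.400 = 294 K; PV^γ = const ⇒ P₂ = 51.8 kPa.
For an ideal gas ΔU = nCvΔT with Cv = (5/2)R = 20.8 J/(mol·K).
ΔU = 5.89×20.8×(294−578) = -34800 J.

-34800 J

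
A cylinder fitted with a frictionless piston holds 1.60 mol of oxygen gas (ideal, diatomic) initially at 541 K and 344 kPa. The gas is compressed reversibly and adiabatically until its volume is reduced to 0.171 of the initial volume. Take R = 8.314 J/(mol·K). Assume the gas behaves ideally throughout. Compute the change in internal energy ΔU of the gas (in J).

V₁ = nRT₁/P₁ = 1.60×8.314×541/344 = 20.9 L.
Adiabatic: TV^(γ−1) = const ⇒ T₂ = 541×(5.85)^0.400 = 1100 K; PV^γ = const ⇒ P₂ = 4080 kPa.
For an ideal gas ΔU = nCvΔT with Cv = (5/2)R = 20.8 J/(mol·K).
ΔU = 1.60×20.8×(1100−541) = 18500 J.

18500 J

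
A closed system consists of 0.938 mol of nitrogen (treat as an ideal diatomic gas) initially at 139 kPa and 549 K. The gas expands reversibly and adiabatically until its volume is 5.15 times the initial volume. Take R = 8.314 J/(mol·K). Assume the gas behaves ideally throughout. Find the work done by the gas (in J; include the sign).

5150 J

V₁ = nRT₁/P₁ = 0.938×8.314×549/139 = 30.8 L.
Adiabatic: TV^(γ−1) = const ⇒ T₂ = 549×(0.194)^0.400 = 285 K; PV^γ = const ⇒ P₂ = 14.0 kPa.
ΔU = nCvΔT = 0.938×20.8×(285−549) = -5150 J.
Q = 0 for an adiabatic process, so W = −ΔU = 5150 J.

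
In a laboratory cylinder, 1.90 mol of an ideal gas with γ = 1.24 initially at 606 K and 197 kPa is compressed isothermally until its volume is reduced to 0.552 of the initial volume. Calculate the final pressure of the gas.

V₁ = nRT₁/P₁ = 1.90×8.314×606/197 = 48.6 L.
Isothermal: T stays 606 K; PV = const ⇒ V₂ = 26.8 L, P₂ = 357 kPa.

357 kPa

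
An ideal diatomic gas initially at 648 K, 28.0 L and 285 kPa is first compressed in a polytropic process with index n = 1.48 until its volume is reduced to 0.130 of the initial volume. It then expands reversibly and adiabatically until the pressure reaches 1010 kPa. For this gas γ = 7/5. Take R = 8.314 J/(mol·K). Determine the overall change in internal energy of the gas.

12200 J

n = P₁V₁/(RT₁) = 285×28.0/(8.314×648) = 1.48 mol.
Step 1 — Polytropic n=1.48: T₂ = T₁(V₁/V₂)^(n−1) = 648×(7.69)^0.48 = 1730 K; P₂ = P₁(V₁/V₂)^n = 5840 kPa.
W = (P₁V₁−P₂V₂)/(n−1) = (285×28.0−5840×3.64)/0.48 = -27600 J.
ΔU = nCvΔT = 1.48×20.8×(1730−648) = 33200 J.
Q = ΔU + W = 5530 J.
State after step 1: P = 5840 kPa, V = 3.64 L, T = 1730 K.
Step 2 — Adiabatic: T₂/T₁ = (P₂/P₁)^((γ−1)/γ) ⇒ T₂ = 1730×(0.173)^0.286 = 1050 K; V₂ = 12.7 L.
ΔU = nCvΔT = 1.48×20.8×(1050−1730) = -20900 J.
Q = 0 for an adiabatic process, so W = −ΔU = 20900 J.
Net over both steps: W = -6700 J, Q = 5530 J, ΔU = 12200 J.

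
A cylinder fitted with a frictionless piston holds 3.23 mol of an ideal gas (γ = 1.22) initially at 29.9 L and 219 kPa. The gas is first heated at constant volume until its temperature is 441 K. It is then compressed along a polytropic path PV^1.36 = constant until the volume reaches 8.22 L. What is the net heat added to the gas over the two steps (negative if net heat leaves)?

36500 J

T₁ = P₁V₁/(nR) = 219×29.9/(3.23×8.314) = 244 K.
Step 1 — Isochoric: V stays 29.9 L; P/T = const ⇒ T₂ = 441 K, P₂ = 396 kPa.
W = 0 (no volume change).
ΔU = nCvΔT = 3.23×37.8×(441−244) = 24100 J.
Q = ΔU = 24100 J.
State after step 1: P = 396 kPa, V = 29.9 L, T = 441 K.
Step 2 — Polytropic n=1.36: T₂ = T₁(V₁/V₂)^(n−1) = 441×(3.64)^0.36 = 702 K; P₂ = P₁(V₁/V₂)^n = 2290 kPa.
W = (P₁V₁−P₂V₂)/(n−1) = (396×29.9−2290×8.22)/0.36 = -19500 J.
ΔU = nCvΔT = 3.23×37.8×(702−441) = 31900 J.
Q = ΔU + W = 12400 J.
Net over both steps: W = -19500 J, Q = 36500 J, ΔU = 55900 J.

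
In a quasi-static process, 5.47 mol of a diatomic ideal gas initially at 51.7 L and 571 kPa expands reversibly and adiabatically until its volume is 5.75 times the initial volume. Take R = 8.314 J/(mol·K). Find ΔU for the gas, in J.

-37100 J

T₁ = P₁V₁/(nR) = 571×51.7/(5.47×8.314) = 649 K.
Adiabatic: TV^(γ−1) = const ⇒ T₂ = 649×(0.174)^0.400 = 322 K; PV^γ = const ⇒ P₂ = 49.3 kPa.
For an ideal gas ΔU = nCvΔT with Cv = (5/2)R = 20.8 J/(mol·K).
ΔU = 5.47×20.8×(322−649) = -37100 J.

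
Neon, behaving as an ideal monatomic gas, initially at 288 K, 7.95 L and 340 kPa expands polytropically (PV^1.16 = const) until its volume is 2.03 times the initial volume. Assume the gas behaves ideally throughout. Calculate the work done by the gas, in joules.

1810 J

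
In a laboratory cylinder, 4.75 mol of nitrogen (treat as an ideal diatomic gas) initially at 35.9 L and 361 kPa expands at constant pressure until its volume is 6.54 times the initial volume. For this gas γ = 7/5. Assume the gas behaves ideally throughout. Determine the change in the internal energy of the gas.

179000 J

T₁ = P₁V₁/(nR) = 361×35.9/(4.75×8.314) = 328 K.
Isobaric: P stays 361 kPa; V/T = const ⇒ T₂ = 2150 K, V₂ = 235 L.
For an ideal gas ΔU = nCvΔT with Cv = (5/2)R = 20.8 J/(mol·K).
ΔU = 4.75×20.8×(2150−328) = 179000 J.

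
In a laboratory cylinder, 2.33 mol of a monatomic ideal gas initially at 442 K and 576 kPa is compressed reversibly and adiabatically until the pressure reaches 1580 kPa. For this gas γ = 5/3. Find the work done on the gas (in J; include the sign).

V₁ = nRT₁/P₁ = 2.33×8.314×442/576 = 14.9 L.
Adiabatic: T₂/T₁ = (P₂/P₁)^((γ−1)/γ) ⇒ T₂ = 442×(2.74)^0.400 = 662 K; V₂ = 8.11 L.
ΔU = nCvΔT = 2.33×12.5×(662−442) = 6390 J.
Q = 0 for an adiabatic process, so W = −ΔU = -6390 J.
Work done on the gas = −W_by = 6390 J.

6390 J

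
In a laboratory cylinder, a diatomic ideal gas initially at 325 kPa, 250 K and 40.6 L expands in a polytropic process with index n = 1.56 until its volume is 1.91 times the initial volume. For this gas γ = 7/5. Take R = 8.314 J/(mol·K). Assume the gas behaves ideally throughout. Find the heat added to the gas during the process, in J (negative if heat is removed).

n = P₁V₁/(RT₁) = 325×40.6/(8.314×250) = 6.35 mol.
Polytropic n=1.56: T₂ = T₁(V₁/V₂)^(n−1) = 250×(0.524)^0.56 = 174 K; P₂ = P₁(V₁/V₂)^n = 118 kPa.
W = (P₁V₁−P₂V₂)/(n−1) = (325×40.6−118×77.5)/0.56 = 7160 J.
ΔU = nCvΔT = 6.35×20.8×(174−250) = -10000 J.
Q = ΔU + W = -2870 J.

-2870 J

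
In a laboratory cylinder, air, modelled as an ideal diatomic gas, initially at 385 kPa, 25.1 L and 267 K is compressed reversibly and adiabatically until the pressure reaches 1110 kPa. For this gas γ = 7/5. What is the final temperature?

361 K

Adiabatic: T₂/T₁ = (P₂/P₁)^((γ−1)/γ) ⇒ T₂ = 267×(2.88)^0.286 = 361 K; V₂ = 11.8 L.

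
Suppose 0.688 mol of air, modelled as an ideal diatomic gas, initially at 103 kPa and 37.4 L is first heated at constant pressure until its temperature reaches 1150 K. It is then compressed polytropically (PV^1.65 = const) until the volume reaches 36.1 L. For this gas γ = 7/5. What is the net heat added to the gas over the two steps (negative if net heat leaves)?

T₁ = P₁V₁/(nR) = 103×37.4/(0.688×8.314) = 673 K.
Step 1 — Isobaric: P stays 103 kPa; V/T = const ⇒ T₂ = 1150 K, V₂ = 63.9 L.
W = PΔV = 103×(63.9−37.4) kPa·L = 2730 J.
ΔU = nCvΔT = 0.688×20.8×(1150−673) = 6810 J.
Q = ΔU + W = nCpΔT = 9540 J.
State after step 1: P = 103 kPa, V = 63.9 L, T = 1150 K.
Step 2 — Polytropic n=1.65: T₂ = T₁(V₁/V₂)^(n−1) = 1150×(1.77)^0.65 = 1670 K; P₂ = P₁(V₁/V₂)^n = 264 kPa.
W = (P₁V₁−P₂V₂)/(n−1) = (103×63.9−264×36.1)/0.65 = -4540 J.
ΔU = nCvΔT = 0.688×20.8×(1670−1150) = 7380 J.
Q = ΔU + W = 2840 J.
Net over both steps: W = -1820 J, Q = 12400 J, ΔU = 14200 J.

12400 J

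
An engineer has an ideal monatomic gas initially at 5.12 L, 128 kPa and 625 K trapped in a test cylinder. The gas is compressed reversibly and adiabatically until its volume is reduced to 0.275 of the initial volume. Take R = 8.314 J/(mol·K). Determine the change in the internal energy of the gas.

n = P₁V₁/(RT₁) = 128×5.12/(8.314×625) = 0.126 mol.
Adiabatic: TV^(γ−1) = const ⇒ T₂ = 625×(3.64)^0.667 = 1480 K; PV^γ = const ⇒ P₂ = 1100 kPa.
For an ideal gas ΔU = nCvΔT with Cv = (3/2)R = 12.5 J/(mol·K).
ΔU = 0.126×12.5×(1480−625) = 1340 J.

1340 J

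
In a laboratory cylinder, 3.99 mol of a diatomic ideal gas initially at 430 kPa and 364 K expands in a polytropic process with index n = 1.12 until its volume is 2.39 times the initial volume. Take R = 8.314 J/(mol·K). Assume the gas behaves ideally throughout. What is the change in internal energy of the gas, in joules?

V₁ = nRT₁/P₁ = 3.99×8.314×364/430 = 28.1 L.
Polytropic n=1.12: T₂ = T₁(V₁/V₂)^(n−1) = 364×(0.418)^0.12 = 328 K; P₂ = P₁(V₁/V₂)^n = 162 kPa.
For an ideal gas ΔU = nCvΔT with Cv = (5/2)R = 20.8 J/(mol·K).
ΔU = 3.99×20.8×(328−364) = -3000 J.

-3000 J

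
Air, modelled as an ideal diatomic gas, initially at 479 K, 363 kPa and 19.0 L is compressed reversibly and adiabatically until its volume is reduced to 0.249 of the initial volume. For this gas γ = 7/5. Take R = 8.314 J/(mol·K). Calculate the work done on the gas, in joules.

n = P₁V₁/(RT₁) = 363×19.0/(8.314×479) = 1.73 mol.
Adiabatic: TV^(γ−1) = const ⇒ T₂ = 479×(4.02)^0.400 = 835 K; PV^γ = const ⇒ P₂ = 2540 kPa.
ΔU = nCvΔT = 1.73×20.8×(835−479) = 12800 J.
Q = 0 for an adiabatic process, so W = −ΔU = -12800 J.
Work done on the gas = −W_by = 12800 J.

12800 J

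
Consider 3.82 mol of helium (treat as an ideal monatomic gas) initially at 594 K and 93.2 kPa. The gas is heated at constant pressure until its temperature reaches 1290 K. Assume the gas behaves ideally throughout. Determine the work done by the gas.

22100 J

V₁ = nRT₁/P₁ = 3.82×8.314×594/93.2 = 202 L.
Isobaric: P stays 93.2 kPa; V/T = const ⇒ T₂ = 1290 K, V₂ = 440 L.
W = PΔV = 93.2×(440−202) kPa·L = 22100 J.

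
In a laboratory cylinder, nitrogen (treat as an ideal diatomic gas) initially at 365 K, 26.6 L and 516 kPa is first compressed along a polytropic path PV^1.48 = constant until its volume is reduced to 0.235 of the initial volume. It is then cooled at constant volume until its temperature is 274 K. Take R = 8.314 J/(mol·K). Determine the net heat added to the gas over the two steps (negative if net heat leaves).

n = P₁V₁/(RT₁) = 516×26.6/(8.314×365) = 4.52 mol.
Step 1 — Polytropic n=1.48: T₂ = T₁(V₁/V₂)^(n−1) = 365×(4.26)^0.48 = 731 K; P₂ = P₁(V₁/V₂)^n = 4400 kPa.
W = (P₁V₁−P₂V₂)/(n−1) = (516×26.6−4400×6.25)/0.48 = -28700 J.
ΔU = nCvΔT = 4.52×20.8×(731−365) = 34400 J.
Q = ΔU + W = 5740 J.
State after step 1: P = 4400 kPa, V = 6.25 L, T = 731 K.
Step 2 — Isochoric: V stays 6.25 L; P/T = const ⇒ T₂ = 274 K, P₂ = 1650 kPa.
W = 0 (no volume change).
ΔU = nCvΔT = 4.52×20.8×(274−731) = -43000 J.
Q = ΔU = -43000 J.
Net over both steps: W = -28700 J, Q = -37300 J, ΔU = -8550 J.

-37300 J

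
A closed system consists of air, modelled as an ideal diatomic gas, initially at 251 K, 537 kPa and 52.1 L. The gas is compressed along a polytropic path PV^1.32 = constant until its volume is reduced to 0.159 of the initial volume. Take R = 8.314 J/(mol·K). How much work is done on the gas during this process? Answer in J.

n = P₁V₁/(RT₁) = 537×52.1/(8.314×251) = 13.4 mol.
Polytropic n=1.32: T₂ = T₁(V₁/V₂)^(n−1) = 251×(6.29)^0.32 = 452 K; P₂ = P₁(V₁/V₂)^n = 6080 kPa.
W = (P₁V₁−P₂V₂)/(n−1) = (537×52.1−6080×8.28)/0.32 = -70000 J.
Work done on the gas = −W_by = 70000 J.

70000 J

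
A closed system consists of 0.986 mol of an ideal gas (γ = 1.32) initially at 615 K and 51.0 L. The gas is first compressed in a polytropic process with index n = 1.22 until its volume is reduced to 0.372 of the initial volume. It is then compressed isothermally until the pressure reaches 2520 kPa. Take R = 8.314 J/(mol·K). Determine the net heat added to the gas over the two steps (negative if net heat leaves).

-14500 J

P₁ = nRT₁/V₁ = 0.986×8.314×615/51.0 = 98.9 kPa.
Step 1 — Polytropic n=1.22: T₂ = T₁(V₁/V₂)^(n−1) = 615×(2.69)^0.22 = 764 K; P₂ = P₁(V₁/V₂)^n = 330 kPa.
W = (P₁V₁−P₂V₂)/(n−1) = (98.9×51.0−330×19.0)/0.22 = -5570 J.
ΔU = nCvΔT = 0.986×26.0×(764−615) = 3830 J.
Q = ΔU + W = -1740 J.
State after step 1: P = 330 kPa, V = 19.0 L, T = 764 K.
Step 2 — Isothermal: T stays 764 K; PV = const ⇒ V₂ = 2.49 L, P₂ = 2520 kPa.
ΔU = 0 (ideal gas, T constant).
W = nRT ln(V₂/V₁) = 0.986×8.314×764×ln(0.131) = -12700 J.
Q = ΔU + W = -12700 J.
Net over both steps: W = -18300 J, Q = -14500 J, ΔU = 3830 J.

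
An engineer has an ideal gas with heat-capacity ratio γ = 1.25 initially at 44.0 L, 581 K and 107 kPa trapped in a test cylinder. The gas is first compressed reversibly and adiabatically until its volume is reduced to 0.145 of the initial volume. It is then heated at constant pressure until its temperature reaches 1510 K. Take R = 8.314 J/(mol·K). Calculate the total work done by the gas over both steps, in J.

n = P₁V₁/(RT₁) = 107×44.0/(8.314×581) = 0.975 mol.
Step 1 — Adiabatic: TV^(γ−1) = const ⇒ T₂ = 581×(6.90)^0.250 = 942 K; PV^γ = const ⇒ P₂ = 1200 kPa.
ΔU = nCvΔT = 0.975×33.3×(942−581) = 11700 J.
Q = 0 for an adiabatic process, so W = −ΔU = -11700 J.
State after step 1: P = 1200 kPa, V = 6.38 L, T = 942 K.
Step 2 — Isobaric: P stays 1200 kPa; V/T = const ⇒ T₂ = 1510 K, V₂ = 10.2 L.
W = PΔV = 1200×(10.2−6.38) kPa·L = 4610 J.
ΔU = nCvΔT = 0.975×33.3×(1510−942) = 18400 J.
Q = ΔU + W = nCpΔT = 23000 J.
Net over both steps: W = -7080 J, Q = 23000 J, ΔU = 30100 J.

-7080 J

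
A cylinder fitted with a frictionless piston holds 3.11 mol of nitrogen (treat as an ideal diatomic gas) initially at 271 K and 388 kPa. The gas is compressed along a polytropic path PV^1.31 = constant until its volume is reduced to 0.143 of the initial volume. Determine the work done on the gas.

18700 J

V₁ = nRT₁/P₁ = 3.11×8.314×271/388 = 18.1 L.
Polytropic n=1.31: T₂ = T₁(V₁/V₂)^(n−1) = 271×(6.99)^0.31 = 495 K; P₂ = P₁(V₁/V₂)^n = 4960 kPa.
W = (P₁V₁−P₂V₂)/(n−1) = (388×18.1−4960×2.58)/0.31 = -18700 J.
Work done on the gas = −W_by = 18700 J.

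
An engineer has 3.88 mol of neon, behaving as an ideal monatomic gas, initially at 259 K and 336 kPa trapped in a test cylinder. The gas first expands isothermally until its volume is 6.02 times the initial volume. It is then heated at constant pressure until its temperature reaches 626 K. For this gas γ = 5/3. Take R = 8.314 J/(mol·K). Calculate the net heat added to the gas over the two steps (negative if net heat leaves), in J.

44600 J

V₁ = nRT₁/P₁ = 3.88×8.314×259/336 = 24.9 L.
Step 1 — Isothermal: T stays 259 K; PV = const ⇒ V₂ = 150 L, P₂ = 55.8 kPa.
ΔU = 0 (ideal gas, T constant).
W = nRT ln(V₂/V₁) = 3.88×8.314×259×ln(6.02) = 15000 J.
Q = ΔU + W = 15000 J.
State after step 1: P = 55.8 kPa, V = 150 L, T = 259 K.
Step 2 — Isobaric: P stays 55.8 kPa; V/T = const ⇒ T₂ = 626 K, V₂ = 362 L.
W = PΔV = 55.8×(362−150) kPa·L = 11800 J.
ΔU = nCvΔT = 3.88×12.5×(626−259) = 17800 J.
Q = ΔU + W = nCpΔT = 29600 J.
Net over both steps: W = 26800 J, Q = 44600 J, ΔU = 17800 J.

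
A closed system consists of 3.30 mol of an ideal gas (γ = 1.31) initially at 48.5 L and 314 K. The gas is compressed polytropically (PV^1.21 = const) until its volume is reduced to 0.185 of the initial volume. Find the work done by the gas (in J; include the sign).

-17400 J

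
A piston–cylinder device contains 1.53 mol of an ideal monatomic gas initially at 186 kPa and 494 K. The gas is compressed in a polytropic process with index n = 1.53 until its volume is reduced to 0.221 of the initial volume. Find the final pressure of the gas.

V₁ = nRT₁/P₁ = 1.53×8.314×494/186 = 33.8 L.
Polytropic n=1.53: T₂ = T₁(V₁/V₂)^(n−1) = 494×(4.52)^0.53 = 1100 K; P₂ = P₁(V₁/V₂)^n = 1870 kPa.

1870 kPa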